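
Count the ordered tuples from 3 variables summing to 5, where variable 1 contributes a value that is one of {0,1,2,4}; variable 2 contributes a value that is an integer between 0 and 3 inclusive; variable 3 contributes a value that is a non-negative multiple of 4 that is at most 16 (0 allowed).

4

The generating function for the choices is (1 + y + y^2 + y^4)·(1 + y + y^2 + y^3)·(1 + y^4 + y^8 + y^12 + y^16); the count is [y^5].
(1 + y + y^2 + y^4) has coefficients 1,1,1,0,1 for degrees 0…4.
(1 + y + y^2 + y^3) has coefficients 1,1,1,1,0,0 for degrees 0…5.
Finally multiplying by (1 + y^4 + y^8 + y^12 + y^16), the product of all factors after the first has coefficients 1,1,1,1,1,1 for degrees 0…5.
[y^5] = 1·1 + 1·1 + 1·1 + 1·1 = 4.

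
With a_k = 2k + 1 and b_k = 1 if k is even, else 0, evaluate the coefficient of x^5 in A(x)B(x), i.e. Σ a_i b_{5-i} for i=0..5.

21

Write out a_i and b_{5-i} for i = 0,…,5 and sum the products.
Σ = 1·0 + 3·1 + 5·0 + 7·1 + 9·0 + 11·1 = 21.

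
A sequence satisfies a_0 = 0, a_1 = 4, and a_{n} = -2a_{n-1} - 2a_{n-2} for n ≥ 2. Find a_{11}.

The ordinary generating function has denominator 1 + 2y + 2y^2.
Iterating the recurrence: a_0,…,a_{11} = 0, 4, -8, 8, 0, -16, 32, -32, 0, 64, -128, 128.

128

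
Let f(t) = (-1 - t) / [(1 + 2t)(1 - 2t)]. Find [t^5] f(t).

-16

The denominator gives the recurrence a_n = 4a_(n−2) for n ≥ 3; the numerator fixes a_0 = -1, a_1 = -1, a_2 = -4.
Iterating: -1, -1, -4, -4, -16, -16, so a_5 = -16.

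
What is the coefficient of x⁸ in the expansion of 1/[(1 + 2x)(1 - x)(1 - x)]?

The denominator gives the recurrence a_n = 3a_(n−2) − 2a_(n−3) for n ≥ 3; the numerator fixes a_0 = 1, a_1 = 0, a_2 = 3.
Iterating: 1, 0, 3, -2, 9, -12, 31, -54, 117, so a_8 = 117.

117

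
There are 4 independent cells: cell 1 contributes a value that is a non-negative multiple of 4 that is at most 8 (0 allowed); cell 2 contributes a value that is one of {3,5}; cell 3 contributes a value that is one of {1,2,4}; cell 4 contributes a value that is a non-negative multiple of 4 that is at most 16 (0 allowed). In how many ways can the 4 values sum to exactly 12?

The generating function for the choices is (1 + z^4 + z^8)·(z^3 + z^5)·(z + z^2 + z^4)·(1 + z^4 + z^8 + z^12 + z^16); the count is [z^12].
(1 + z^4 + z^8) has coefficients 1,0,0,0,1,0,0,0,1 for degrees 0…8.
(z^3 + z^5) has coefficients 0,0,0,1,0,1,0,0,0,0,0,0,0 for degrees 0…12.
Multiplying by (z + z^2 + z^4) gives running coefficients 0,0,0,0,1,1,1,2,0,1,0,0,0 for degrees 0…12.
Finally multiplying by (1 + z^4 + z^8 + z^12 + z^16), the product of all factors after the first has coefficients 0,0,0,0,1,1,1,2,1,2,1,2,1 for degrees 0…12.
[z^12] = 1·1 + 1·1 + 1·1 = 3.

3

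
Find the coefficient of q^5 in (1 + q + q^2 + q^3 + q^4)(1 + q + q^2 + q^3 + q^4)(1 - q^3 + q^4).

(1 + q + q^2 + q^3 + q^4) has coefficients 1,1,1,1,1 for degrees 0…4.
(1 + q + q^2 + q^3 + q^4) has coefficients 1,1,1,1,1,0 for degrees 0…5.
Finally multiplying by (1 - q^3 + q^4), the product of all factors after the first has coefficients 1,1,1,0,1,0 for degrees 0…5.
[q^5] = 1·0 + 1·1 + 1·0 + 1·1 + 1·1 = 3.

3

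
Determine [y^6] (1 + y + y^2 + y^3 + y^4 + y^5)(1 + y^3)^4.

(1 + y + y^2 + y^3 + y^4 + y^5) has coefficients 1,1,1,1,1,1 for degrees 0…5.
(1 + y^3)^4 has coefficients 1,0,0,4,0,0,6 for degrees 0…6.
[y^6] = 1·6 + 1·0 + 1·0 + 1·4 + 1·0 + 1·0 = 10.

10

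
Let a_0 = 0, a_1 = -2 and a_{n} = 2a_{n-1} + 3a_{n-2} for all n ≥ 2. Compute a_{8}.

-3280

The ordinary generating function has denominator 1 - 2q - 3q^2.
Iterating the recurrence: a_0,…,a_{8} = 0, -2, -4, -14, -40, -122, -364, -1094, -3280.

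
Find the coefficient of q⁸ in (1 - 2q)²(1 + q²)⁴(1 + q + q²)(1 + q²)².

(1 - 2q)² has coefficients 1,-4,4 for degrees 0…2.
(1 + q²)⁴ has coefficients 1,0,4,0,6,0,4,0,1 for degrees 0…8.
Multiplying by (1 + q + q²) gives running coefficients 1,1,5,4,10,6,10,4,5 for degrees 0…8.
Finally multiplying by (1 + q²)², the product of all factors after the first has coefficients 1,1,7,6,21,15,35,20,35 for degrees 0…8.
[q⁸] = 1·35 − 4·20 + 4·35 = 95.

95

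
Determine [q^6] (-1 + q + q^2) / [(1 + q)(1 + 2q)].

-159

The denominator gives the recurrence a_n = −3a_(n−1) − 2a_(n−2) for n ≥ 3; the numerator fixes a_0 = -1, a_1 = 4, a_2 = -9.
Iterating: -1, 4, -9, 19, -39, 79, -159, so a_6 = -159.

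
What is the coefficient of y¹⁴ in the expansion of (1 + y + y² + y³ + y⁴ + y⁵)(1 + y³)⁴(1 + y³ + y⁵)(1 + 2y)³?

(1 + y + y² + y³ + y⁴ + y⁵) has coefficients 1,1,1,1,1,1 for degrees 0…5.
(1 + y³)⁴ has coefficients 1,0,0,4,0,0,6,0,0,4,0,0,1,0,0 for degrees 0…14.
Multiplying by (1 + y³ + y⁵) gives running coefficients 1,0,0,5,0,1,10,0,4,10,0,6,5,0,4 for degrees 0…14.
Finally multiplying by (1 + 2y)³, the product of all factors after the first has coefficients 1,6,12,13,30,61,56,72,132,114,108,158,121,102,112 for degrees 0…14.
[y¹⁴] = 1·112 + 1·102 + 1·121 + 1·158 + 1·108 + 1·114 = 715.

715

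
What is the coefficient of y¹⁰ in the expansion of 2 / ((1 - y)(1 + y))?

2

Partial fractions give a closed form: a_n = (1)·1^n + (1)·(-1)^n.
At n = 10: a_10 = 2.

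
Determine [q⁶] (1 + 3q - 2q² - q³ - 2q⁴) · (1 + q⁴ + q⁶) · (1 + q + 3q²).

-1

(1 + 3q - 2q² - q³ - 2q⁴) has coefficients 1,3,-2,-1,-2 for degrees 0…4.
(1 + q⁴ + q⁶) has coefficients 1,0,0,0,1,0,1 for degrees 0…6.
Finally multiplying by (1 + q + 3q²), the product of all factors after the first has coefficients 1,1,3,0,1,1,4 for degrees 0…6.
[q⁶] = 1·4 + 3·1 − 2·1 − 1·0 − 2·3 = -1.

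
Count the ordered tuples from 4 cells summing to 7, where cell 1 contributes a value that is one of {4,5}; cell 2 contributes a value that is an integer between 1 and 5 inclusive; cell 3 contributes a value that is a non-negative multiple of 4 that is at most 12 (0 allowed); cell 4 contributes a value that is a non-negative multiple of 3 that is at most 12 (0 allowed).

The generating function for the choices is (x^4 + x^5)·(x + x^2 + x^3 + x^4 + x^5)·(1 + x^4 + x^8 + x^12)·(1 + x^3 + x^6 + x^9 + x^12); the count is [x^7].
(x^4 + x^5) has coefficients 0,0,0,0,1,1 for degrees 0…5.
(x + x^2 + x^3 + x^4 + x^5) has coefficients 0,1,1,1,1,1,0,0 for degrees 0…7.
Multiplying by (1 + x^4 + x^8 + x^12) gives running coefficients 0,1,1,1,1,2,1,1 for degrees 0…7.
Finally multiplying by (1 + x^3 + x^6 + x^9 + x^12), the product of all factors after the first has coefficients 0,1,1,1,2,3,2,3 for degrees 0…7.
[x^7] = 1·1 + 1·1 = 2.

2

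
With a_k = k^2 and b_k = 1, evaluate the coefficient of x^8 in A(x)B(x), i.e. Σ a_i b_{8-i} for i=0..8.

The convolution is the x^8 coefficient of A(x)B(x).
Σ = 0·1 + 1·1 + 4·1 + 9·1 + 16·1 + 25·1 + 36·1 + 49·1 + 64·1 = 204.

204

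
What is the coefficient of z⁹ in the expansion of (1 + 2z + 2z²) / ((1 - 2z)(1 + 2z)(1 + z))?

171

Partial fractions give a closed form: a_n = (5/6)·2^n + (1/2)·(-2)^n + (-1/3)·(-1)^n.
At n = 9: a_9 = 171.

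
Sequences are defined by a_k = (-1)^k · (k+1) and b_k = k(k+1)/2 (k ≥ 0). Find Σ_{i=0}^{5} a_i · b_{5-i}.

The convolution is the t^5 coefficient of A(t)B(t).
Σ = 1·15 − 2·10 + 3·6 − 4·3 + 5·1 − 6·0 = 6.

6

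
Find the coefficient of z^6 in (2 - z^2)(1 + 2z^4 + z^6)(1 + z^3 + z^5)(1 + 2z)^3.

(2 - z^2) has coefficients 2,0,-1 for degrees 0…2.
(1 + 2z^4 + z^6) has coefficients 1,0,0,0,2,0,1 for degrees 0…6.
Multiplying by (1 + z^3 + z^5) gives running coefficients 1,0,0,1,2,1,1 for degrees 0…6.
Finally multiplying by (1 + 2z)^3, the product of all factors after the first has coefficients 1,6,12,9,8,25,39 for degrees 0…6.
[z^6] = 2·39 − 1·8 = 70.

70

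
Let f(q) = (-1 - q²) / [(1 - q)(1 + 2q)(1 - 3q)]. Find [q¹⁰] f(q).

Partial fractions give a closed form: a_n = (1/3)·1^n + (-1/3)·(-2)^n + (-1)·3^n.
At n = 10: a_10 = -59390.

-59390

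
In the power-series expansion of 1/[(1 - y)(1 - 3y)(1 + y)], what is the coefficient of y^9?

22143

The denominator gives the recurrence a_n = 3a_(n−1) + a_(n−2) − 3a_(n−3) for n ≥ 3; the numerator fixes a_0 = 1, a_1 = 3, a_2 = 10.
Iterating: 1, 3, 10, 30, 91, 273, 820, 2460, 7381, 22143, so a_9 = 22143.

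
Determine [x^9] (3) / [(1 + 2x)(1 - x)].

Partial fractions give a closed form: a_n = (2)·(-2)^n + (1)·1^n.
At n = 9: a_9 = -1023.

-1023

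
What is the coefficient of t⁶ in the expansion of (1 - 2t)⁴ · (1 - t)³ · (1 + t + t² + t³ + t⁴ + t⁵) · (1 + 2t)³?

175

(1 - 2t)⁴ has coefficients 1,-8,24,-32,16 for degrees 0…4.
(1 - t)³ has coefficients 1,-3,3,-1,0,0,0 for degrees 0…6.
Multiplying by (1 + t + t² + t³ + t⁴ + t⁵) gives running coefficients 1,-2,1,0,0,0,-1 for degrees 0…6.
Finally multiplying by (1 + 2t)³, the product of all factors after the first has coefficients 1,4,1,-10,-4,8,-1 for degrees 0…6.
[t⁶] = 1·(-1) − 8·8 + 24·(-4) − 32·(-10) + 16·1 = 175.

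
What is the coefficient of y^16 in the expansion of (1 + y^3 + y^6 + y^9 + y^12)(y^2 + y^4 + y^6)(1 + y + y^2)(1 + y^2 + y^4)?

(1 + y^3 + y^6 + y^9 + y^12) has coefficients 1,0,0,1,0,0,1,0,0,1,0,0,1 for degrees 0…12.
(y^2 + y^4 + y^6) has coefficients 0,0,1,0,1,0,1,0,0,0,0,0,0,0,0,0,0 for degrees 0…16.
Multiplying by (1 + y + y^2) gives running coefficients 0,0,1,1,2,1,2,1,1,0,0,0,0,0,0,0,0 for degrees 0…16.
Finally multiplying by (1 + y^2 + y^4), the product of all factors after the first has coefficients 0,0,1,1,3,2,5,3,5,2,3,1,1,0,0,0,0 for degrees 0…16.
[y^16] = 1·0 + 1·0 + 1·3 + 1·3 + 1·3 = 9.

9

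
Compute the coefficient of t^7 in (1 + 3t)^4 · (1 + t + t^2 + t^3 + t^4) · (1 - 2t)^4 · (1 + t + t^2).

(1 + 3t)^4 has coefficients 1,12,54,108,81 for degrees 0…4.
(1 + t + t^2 + t^3 + t^4) has coefficients 1,1,1,1,1,0,0,0 for degrees 0…7.
Multiplying by (1 - 2t)^4 gives running coefficients 1,-7,17,-15,1,0,8,-16 for degrees 0…7.
Finally multiplying by (1 + t + t^2), the product of all factors after the first has coefficients 1,-6,11,-5,3,-14,9,-8 for degrees 0…7.
[t^7] = 1·(-8) + 12·9 + 54·(-14) + 108·3 + 81·(-5) = -737.

-737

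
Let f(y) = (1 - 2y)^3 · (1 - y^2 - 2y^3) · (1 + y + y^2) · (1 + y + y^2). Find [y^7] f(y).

(1 - 2y)^3 has coefficients 1,-6,12,-8 for degrees 0…3.
(1 - y^2 - 2y^3) has coefficients 1,0,-1,-2,0,0,0,0 for degrees 0…7.
Multiplying by (1 + y + y^2) gives running coefficients 1,1,0,-3,-3,-2,0,0 for degrees 0…7.
Finally multiplying by (1 + y + y^2), the product of all factors after the first has coefficients 1,2,2,-2,-6,-8,-5,-2 for degrees 0…7.
[y^7] = 1·(-2) − 6·(-5) + 12·(-8) − 8·(-6) = -20.

-20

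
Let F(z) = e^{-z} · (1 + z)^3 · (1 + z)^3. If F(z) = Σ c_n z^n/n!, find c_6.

The EGF product rule gives c_6 = Σ_{k_1+k_2+k_3=6} C(6; k_1,k_2,k_3) · ∏ g_i(k_i), where e^{-z} gives (-1)^k; (1+z)^3 gives the falling factorial (3)_k; (1+z)^3 gives the falling factorial (3)_k.
g_1(k) for k = 0…6: 1, -1, 1, -1, 1, -1, 1.
g_2(k) for k = 0…6: 1, 3, 6, 6, 0, 0, 0.
g_3(k) for k = 0…6: 1, 3, 6, 6, 0, 0, 0.
First combine the last two factors: h(k) = Σ_j C(k,j)·g_2(j)·g_3(k−j) for k = 0…6: 1, 6, 30, 120, 360, 720, 720.
c_6 = Σ_k C(6,k)·g_1(k)·h(6−k) = 1·1·720 + 6·(-1)·720 + 15·1·360 + 20·(-1)·120 + 15·1·30 + 6·(-1)·6 + 1·1·1 = 720 − 4320 + 5400 − 2400 + 450 − 36 + 1 = -185.

-185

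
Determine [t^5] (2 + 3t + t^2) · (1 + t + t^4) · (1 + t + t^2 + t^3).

10

(2 + 3t + t^2) has coefficients 2,3,1 for degrees 0…2.
(1 + t + t^4) has coefficients 1,1,0,0,1,0 for degrees 0…5.
Finally multiplying by (1 + t + t^2 + t^3), the product of all factors after the first has coefficients 1,2,2,2,2,1 for degrees 0…5.
[t^5] = 2·1 + 3·2 + 1·2 = 10.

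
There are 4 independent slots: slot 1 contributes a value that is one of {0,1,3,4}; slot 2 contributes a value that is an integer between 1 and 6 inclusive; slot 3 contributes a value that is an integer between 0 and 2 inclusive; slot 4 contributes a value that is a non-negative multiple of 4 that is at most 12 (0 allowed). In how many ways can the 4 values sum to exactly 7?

The generating function for the choices is (1 + z + z^3 + z^4)·(z + z^2 + z^3 + z^4 + z^5 + z^6)·(1 + z + z^2)·(1 + z^4 + z^8 + z^12); the count is [z^7].
(1 + z + z^3 + z^4) has coefficients 1,1,0,1,1 for degrees 0…4.
(z + z^2 + z^3 + z^4 + z^5 + z^6) has coefficients 0,1,1,1,1,1,1,0 for degrees 0…7.
Multiplying by (1 + z + z^2) gives running coefficients 0,1,2,3,3,3,3,2 for degrees 0…7.
Finally multiplying by (1 + z^4 + z^8 + z^12), the product of all factors after the first has coefficients 0,1,2,3,3,4,5,5 for degrees 0…7.
[z^7] = 1·5 + 1·5 + 1·3 + 1·3 = 16.

16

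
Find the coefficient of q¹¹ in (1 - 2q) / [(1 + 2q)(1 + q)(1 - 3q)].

23296

The denominator gives the recurrence a_n = 7a_(n−2) + 6a_(n−3) for n ≥ 3; the numerator fixes a_0 = 1, a_1 = -2, a_2 = 7.
Iterating: 1, -2, 7, -8, 37, -14, 211, 124, 1393, 2134, 10495, 23296, so a_11 = 23296.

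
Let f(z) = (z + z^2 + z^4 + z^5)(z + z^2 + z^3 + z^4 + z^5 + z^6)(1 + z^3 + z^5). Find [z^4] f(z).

2

(z + z^2 + z^4 + z^5) has coefficients 0,1,1,0,1 for degrees 0…4.
(z + z^2 + z^3 + z^4 + z^5 + z^6) has coefficients 0,1,1,1,1 for degrees 0…4.
Finally multiplying by (1 + z^3 + z^5), the product of all factors after the first has coefficients 0,1,1,1,2 for degrees 0…4.
[z^4] = 1·1 + 1·1 + 1·0 = 2.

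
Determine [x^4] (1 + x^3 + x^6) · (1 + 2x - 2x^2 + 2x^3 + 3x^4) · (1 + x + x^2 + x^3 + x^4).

(1 + x^3 + x^6) has coefficients 1,0,0,1,0 for degrees 0…4.
(1 + 2x - 2x^2 + 2x^3 + 3x^4) has coefficients 1,2,-2,2,3 for degrees 0…4.
Finally multiplying by (1 + x + x^2 + x^3 + x^4), the product of all factors after the first has coefficients 1,3,1,3,6 for degrees 0…4.
[x^4] = 1·6 + 1·3 = 9.

9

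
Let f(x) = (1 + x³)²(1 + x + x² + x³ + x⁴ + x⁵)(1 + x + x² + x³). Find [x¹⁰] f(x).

8

(1 + x³)² has coefficients 1,0,0,2,0,0,1 for degrees 0…6.
(1 + x + x² + x³ + x⁴ + x⁵) has coefficients 1,1,1,1,1,1,0,0,0,0,0 for degrees 0…10.
Finally multiplying by (1 + x + x² + x³), the product of all factors after the first has coefficients 1,2,3,4,4,4,3,2,1,0,0 for degrees 0…10.
[x¹⁰] = 1·0 + 2·2 + 1·4 = 8.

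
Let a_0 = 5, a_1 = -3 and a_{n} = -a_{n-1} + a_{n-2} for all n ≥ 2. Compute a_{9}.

The ordinary generating function has denominator 1 + y - y^2.
Iterating the recurrence: a_0,…,a_{9} = 5, -3, 8, -11, 19, -30, 49, -79, 128, -207.

-207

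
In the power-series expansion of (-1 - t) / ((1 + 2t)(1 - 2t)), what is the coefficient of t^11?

-1024

The denominator gives the recurrence a_n = 4a_(n−2) for n ≥ 2; the numerator fixes a_0 = -1, a_1 = -1.
Iterating: -1, -1, -4, -4, -16, -16, -64, -64, -256, -256, -1024, -1024, so a_11 = -1024.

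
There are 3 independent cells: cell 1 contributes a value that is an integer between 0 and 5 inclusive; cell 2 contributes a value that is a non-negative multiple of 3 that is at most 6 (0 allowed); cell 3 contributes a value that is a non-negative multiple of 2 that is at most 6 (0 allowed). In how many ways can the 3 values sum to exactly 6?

The generating function for the choices is (1 + z + z² + z³ + z⁴ + z⁵)·(1 + z³ + z⁶)·(1 + z² + z⁴ + z⁶); the count is [z⁶].
(1 + z + z² + z³ + z⁴ + z⁵) has coefficients 1,1,1,1,1,1 for degrees 0…5.
(1 + z³ + z⁶) has coefficients 1,0,0,1,0,0,1 for degrees 0…6.
Finally multiplying by (1 + z² + z⁴ + z⁶), the product of all factors after the first has coefficients 1,0,1,1,1,1,2 for degrees 0…6.
[z⁶] = 1·2 + 1·1 + 1·1 + 1·1 + 1·1 + 1·0 = 6.

6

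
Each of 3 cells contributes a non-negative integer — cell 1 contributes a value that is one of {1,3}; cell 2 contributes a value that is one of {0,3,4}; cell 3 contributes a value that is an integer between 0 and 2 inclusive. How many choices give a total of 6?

The generating function for the choices is (x + x^3)·(1 + x^3 + x^4)·(1 + x + x^2); the count is [x^6].
(x + x^3) has coefficients 0,1,0,1 for degrees 0…3.
(1 + x^3 + x^4) has coefficients 1,0,0,1,1,0,0 for degrees 0…6.
Finally multiplying by (1 + x + x^2), the product of all factors after the first has coefficients 1,1,1,1,2,2,1 for degrees 0…6.
[x^6] = 1·2 + 1·1 = 3.

3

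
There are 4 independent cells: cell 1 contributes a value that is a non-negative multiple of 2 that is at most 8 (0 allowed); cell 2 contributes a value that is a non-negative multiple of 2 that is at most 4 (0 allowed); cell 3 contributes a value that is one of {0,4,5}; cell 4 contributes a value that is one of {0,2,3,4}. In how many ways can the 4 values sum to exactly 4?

The generating function for the choices is (1 + t^2 + t^4 + t^6 + t^8)·(1 + t^2 + t^4)·(1 + t^4 + t^5)·(1 + t^2 + t^3 + t^4); the count is [t^4].
(1 + t^2 + t^4 + t^6 + t^8) has coefficients 1,0,1,0,1 for degrees 0…4.
(1 + t^2 + t^4) has coefficients 1,0,1,0,1 for degrees 0…4.
Multiplying by (1 + t^4 + t^5) gives running coefficients 1,0,1,0,2 for degrees 0…4.
Finally multiplying by (1 + t^2 + t^3 + t^4), the product of all factors after the first has coefficients 1,0,2,1,4 for degrees 0…4.
[t^4] = 1·4 + 1·2 + 1·1 = 7.

7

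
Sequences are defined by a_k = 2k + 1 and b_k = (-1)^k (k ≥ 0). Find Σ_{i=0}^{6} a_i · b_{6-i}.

7

The convolution is the x^6 coefficient of A(x)B(x).
Σ = 1·1 + 3·(-1) + 5·1 + 7·(-1) + 9·1 + 11·(-1) + 13·1 = 7.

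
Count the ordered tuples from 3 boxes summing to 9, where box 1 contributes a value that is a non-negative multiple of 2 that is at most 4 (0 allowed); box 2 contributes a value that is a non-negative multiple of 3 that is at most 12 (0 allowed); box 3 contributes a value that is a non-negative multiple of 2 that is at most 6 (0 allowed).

The generating function for the choices is (1 + x² + x⁴)·(1 + x³ + x⁶ + x⁹ + x¹²)·(1 + x² + x⁴ + x⁶); the count is [x⁹].
(1 + x² + x⁴) has coefficients 1,0,1,0,1 for degrees 0…4.
(1 + x³ + x⁶ + x⁹ + x¹²) has coefficients 1,0,0,1,0,0,1,0,0,1 for degrees 0…9.
Finally multiplying by (1 + x² + x⁴ + x⁶), the product of all factors after the first has coefficients 1,0,1,1,1,1,2,1,1,2 for degrees 0…9.
[x⁹] = 1·2 + 1·1 + 1·1 = 4.

4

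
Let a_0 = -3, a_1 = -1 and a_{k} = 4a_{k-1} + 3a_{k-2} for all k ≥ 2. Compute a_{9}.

-559585

The ordinary generating function has denominator 1 - 4t - 3t^2.
Iterating the recurrence: a_0,…,a_{9} = -3, -1, -13, -55, -259, -1201, -5581, -25927, -120451, -559585.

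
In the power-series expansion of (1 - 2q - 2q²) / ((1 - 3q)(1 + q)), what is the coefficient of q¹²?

44287

The denominator gives the recurrence a_n = 2a_(n−1) + 3a_(n−2) for n ≥ 3; the numerator fixes a_0 = 1, a_1 = 0, a_2 = 1.
Iterating: 1, 0, 1, 2, 7, 20, 61, 182, 547, 1640, 4921, 14762, 44287, so a_12 = 44287.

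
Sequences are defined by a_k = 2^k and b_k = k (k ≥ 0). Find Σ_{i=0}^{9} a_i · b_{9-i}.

1013

Write out a_i and b_{9-i} for i = 0,…,9 and sum the products.
Σ = 1·9 + 2·8 + 4·7 + 8·6 + 16·5 + 32·4 + 64·3 + 128·2 + 256·1 + 512·0 = 1013.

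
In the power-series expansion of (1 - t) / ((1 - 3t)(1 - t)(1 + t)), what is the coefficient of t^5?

Partial fractions give a closed form: a_n = (3/4)·3^n + (1/4)·(-1)^n.
At n = 5: a_5 = 182.

182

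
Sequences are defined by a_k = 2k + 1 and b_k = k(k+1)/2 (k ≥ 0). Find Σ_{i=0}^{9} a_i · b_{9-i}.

825

Write out a_i and b_{9-i} for i = 0,…,9 and sum the products.
Σ = 1·45 + 3·36 + 5·28 + 7·21 + 9·15 + 11·10 + 13·6 + 15·3 + 17·1 + 19·0 = 825.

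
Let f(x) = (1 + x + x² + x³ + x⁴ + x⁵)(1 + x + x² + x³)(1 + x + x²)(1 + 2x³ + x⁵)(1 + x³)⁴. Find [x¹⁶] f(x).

(1 + x + x² + x³ + x⁴ + x⁵) has coefficients 1,1,1,1,1,1 for degrees 0…5.
(1 + x + x² + x³) has coefficients 1,1,1,1,0,0,0,0,0,0,0,0,0,0,0,0,0 for degrees 0…16.
Multiplying by (1 + x + x²) gives running coefficients 1,2,3,3,2,1,0,0,0,0,0,0,0,0,0,0,0 for degrees 0…16.
Multiplying by (1 + 2x³ + x⁵) gives running coefficients 1,2,3,5,6,8,8,7,5,2,1,0,0,0,0,0,0 for degrees 0…16.
Finally multiplying by (1 + x³)⁴, the product of all factors after the first has coefficients 1,2,3,9,14,20,34,43,55,68,73,80,77,72,65,49,40 for degrees 0…16.
[x¹⁶] = 1·40 + 1·49 + 1·65 + 1·72 + 1·77 + 1·80 = 383.

383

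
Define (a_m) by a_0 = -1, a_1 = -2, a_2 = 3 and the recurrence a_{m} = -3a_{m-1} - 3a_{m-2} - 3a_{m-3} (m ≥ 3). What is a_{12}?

729

The ordinary generating function has denominator 1 + 3q + 3q^2 + 3q^3.
Iterating the recurrence: a_0,…,a_{12} = -1, -2, 3, 0, -3, 0, 9, -18, 27, -54, 135, -324, 729.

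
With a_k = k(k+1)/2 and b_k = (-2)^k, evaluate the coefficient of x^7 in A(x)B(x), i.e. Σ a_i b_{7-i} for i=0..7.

This is [x^7] in the product of the two ordinary generating functions.
Σ = 0·(-128) + 1·64 + 3·(-32) + 6·16 + 10·(-8) + 15·4 + 21·(-2) + 28·1 = 30.

30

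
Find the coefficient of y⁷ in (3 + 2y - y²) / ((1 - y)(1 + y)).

The denominator gives the recurrence a_n = a_(n−2) for n ≥ 3; the numerator fixes a_0 = 3, a_1 = 2, a_2 = 2.
Iterating: 3, 2, 2, 2, 2, 2, 2, 2, so a_7 = 2.

2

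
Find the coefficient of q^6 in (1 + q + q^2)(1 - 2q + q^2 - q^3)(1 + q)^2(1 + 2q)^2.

(1 + q + q^2) has coefficients 1,1,1 for degrees 0…2.
(1 - 2q + q^2 - q^3) has coefficients 1,-2,1,-1,0,0,0 for degrees 0…6.
Multiplying by (1 + q)^2 gives running coefficients 1,0,-2,-1,-1,-1,0 for degrees 0…6.
Finally multiplying by (1 + 2q)^2, the product of all factors after the first has coefficients 1,4,2,-9,-13,-9,-8 for degrees 0…6.
[q^6] = 1·(-8) + 1·(-9) + 1·(-13) = -30.

-30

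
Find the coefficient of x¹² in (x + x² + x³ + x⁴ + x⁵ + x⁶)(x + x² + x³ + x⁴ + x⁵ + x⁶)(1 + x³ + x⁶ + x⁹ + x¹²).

12

(x + x² + x³ + x⁴ + x⁵ + x⁶) has coefficients 0,1,1,1,1,1,1 for degrees 0…6.
(x + x² + x³ + x⁴ + x⁵ + x⁶) has coefficients 0,1,1,1,1,1,1,0,0,0,0,0,0 for degrees 0…12.
Finally multiplying by (1 + x³ + x⁶ + x⁹ + x¹²), the product of all factors after the first has coefficients 0,1,1,1,2,2,2,2,2,2,2,2,2 for degrees 0…12.
[x¹²] = 1·2 + 1·2 + 1·2 + 1·2 + 1·2 + 1·2 = 12.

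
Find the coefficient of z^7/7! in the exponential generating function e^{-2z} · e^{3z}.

The EGF product rule gives c_7 = Σ_{k_1+k_2=7} C(7; k_1,k_2) · ∏ g_i(k_i), where e^{-2z} gives (-2)^k; e^{3z} gives (3)^k.
g_1(k) for k = 0…7: 1, -2, 4, -8, 16, -32, 64, -128.
g_2(k) for k = 0…7: 1, 3, 9, 27, 81, 243, 729, 2187.
c_7 = Σ_k C(7,k)·g_1(k)·g_2(7−k) = 1·1·2187 + 7·(-2)·729 + 21·4·243 + 35·(-8)·81 + 35·16·27 + 21·(-32)·9 + 7·64·3 + 1·(-128)·1 = 2187 − 10206 + 20412 − 22680 + 15120 − 6048 + 1344 − 128 = 1.

1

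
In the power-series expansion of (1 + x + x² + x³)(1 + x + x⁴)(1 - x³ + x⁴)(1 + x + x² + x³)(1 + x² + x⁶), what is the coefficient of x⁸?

(1 + x + x² + x³) has coefficients 1,1,1,1 for degrees 0…3.
(1 + x + x⁴) has coefficients 1,1,0,0,1,0,0,0,0 for degrees 0…8.
Multiplying by (1 - x³ + x⁴) gives running coefficients 1,1,0,-1,1,1,0,-1,1 for degrees 0…8.
Multiplying by (1 + x + x² + x³) gives running coefficients 1,2,2,1,1,1,1,1,1 for degrees 0…8.
Finally multiplying by (1 + x² + x⁶), the product of all factors after the first has coefficients 1,2,3,3,3,2,3,4,4 for degrees 0…8.
[x⁸] = 1·4 + 1·4 + 1·3 + 1·2 = 13.

13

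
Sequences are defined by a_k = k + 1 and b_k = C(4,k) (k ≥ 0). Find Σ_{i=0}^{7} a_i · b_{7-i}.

96

The convolution is the x^7 coefficient of A(x)B(x).
Σ = 1·0 + 2·0 + 3·0 + 4·1 + 5·4 + 6·6 + 7·4 + 8·1 = 96.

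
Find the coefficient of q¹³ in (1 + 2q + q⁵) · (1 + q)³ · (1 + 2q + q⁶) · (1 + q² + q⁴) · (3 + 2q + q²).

(1 + 2q + q⁵) has coefficients 1,2,0,0,0,1 for degrees 0…5.
(1 + q)³ has coefficients 1,3,3,1,0,0,0,0,0,0,0,0,0,0 for degrees 0…13.
Multiplying by (1 + 2q + q⁶) gives running coefficients 1,5,9,7,2,0,1,3,3,1,0,0,0,0 for degrees 0…13.
Multiplying by (1 + q² + q⁴) gives running coefficients 1,5,10,12,12,12,12,10,6,4,4,4,3,1 for degrees 0…13.
Finally multiplying by (3 + 2q + q²), the product of all factors after the first has coefficients 3,17,41,61,70,72,72,66,50,34,26,24,21,13 for degrees 0…13.
[q¹³] = 1·13 + 2·21 + 1·50 = 105.

105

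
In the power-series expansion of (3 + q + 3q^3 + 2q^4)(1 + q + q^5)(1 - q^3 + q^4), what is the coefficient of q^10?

(3 + q + 3q^3 + 2q^4) has coefficients 3,1,0,3,2 for degrees 0…4.
(1 + q + q^5) has coefficients 1,1,0,0,0,1,0,0,0,0,0 for degrees 0…10.
Finally multiplying by (1 - q^3 + q^4), the product of all factors after the first has coefficients 1,1,0,-1,0,2,0,0,-1,1,0 for degrees 0…10.
[q^10] = 3·0 + 1·1 + 3·0 + 2·0 = 1.

1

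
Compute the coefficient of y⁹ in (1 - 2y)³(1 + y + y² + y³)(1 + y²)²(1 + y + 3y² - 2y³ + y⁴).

(1 - 2y)³ has coefficients 1,-6,12,-8 for degrees 0…3.
(1 + y + y² + y³) has coefficients 1,1,1,1,0,0,0,0,0,0 for degrees 0…9.
Multiplying by (1 + y²)² gives running coefficients 1,1,3,3,3,3,1,1,0,0 for degrees 0…9.
Finally multiplying by (1 + y + 3y² - 2y³ + y⁴), the product of all factors after the first has coefficients 1,2,7,7,14,10,10,8,1,4 for degrees 0…9.
[y⁹] = 1·4 − 6·1 + 12·8 − 8·10 = 14.

14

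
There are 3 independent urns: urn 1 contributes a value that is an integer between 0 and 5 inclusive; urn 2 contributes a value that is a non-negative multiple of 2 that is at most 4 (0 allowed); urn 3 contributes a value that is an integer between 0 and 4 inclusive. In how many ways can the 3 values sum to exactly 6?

12

The generating function for the choices is (1 + x + x^2 + x^3 + x^4 + x^5)·(1 + x^2 + x^4)·(1 + x + x^2 + x^3 + x^4); the count is [x^6].
(1 + x + x^2 + x^3 + x^4 + x^5) has coefficients 1,1,1,1,1,1 for degrees 0…5.
(1 + x^2 + x^4) has coefficients 1,0,1,0,1,0,0 for degrees 0…6.
Finally multiplying by (1 + x + x^2 + x^3 + x^4), the product of all factors after the first has coefficients 1,1,2,2,3,2,2 for degrees 0…6.
[x^6] = 1·2 + 1·2 + 1·3 + 1·2 + 1·2 + 1·1 = 12.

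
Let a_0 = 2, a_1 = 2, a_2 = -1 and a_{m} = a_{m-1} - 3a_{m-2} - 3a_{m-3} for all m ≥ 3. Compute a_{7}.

83

The ordinary generating function has denominator 1 - x + 3x^2 + 3x^3.
Iterating the recurrence: a_0,…,a_{7} = 2, 2, -1, -13, -16, 26, 113, 83.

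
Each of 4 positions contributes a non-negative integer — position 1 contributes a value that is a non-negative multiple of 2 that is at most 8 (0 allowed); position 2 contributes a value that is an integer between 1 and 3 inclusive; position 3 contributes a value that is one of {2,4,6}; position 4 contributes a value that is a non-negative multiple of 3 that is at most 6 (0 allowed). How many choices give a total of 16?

The generating function for the choices is (1 + y^2 + y^4 + y^6 + y^8)·(y + y^2 + y^3)·(y^2 + y^4 + y^6)·(1 + y^3 + y^6); the count is [y^16].
(1 + y^2 + y^4 + y^6 + y^8) has coefficients 1,0,1,0,1,0,1,0,1 for degrees 0…8.
(y + y^2 + y^3) has coefficients 0,1,1,1,0,0,0,0,0,0,0,0,0,0,0,0,0 for degrees 0…16.
Multiplying by (y^2 + y^4 + y^6) gives running coefficients 0,0,0,1,1,2,1,2,1,1,0,0,0,0,0,0,0 for degrees 0…16.
Finally multiplying by (1 + y^3 + y^6), the product of all factors after the first has coefficients 0,0,0,1,1,2,2,3,3,3,3,3,2,2,1,1,0 for degrees 0…16.
[y^16] = 1·0 + 1·1 + 1·2 + 1·3 + 1·3 = 9.

9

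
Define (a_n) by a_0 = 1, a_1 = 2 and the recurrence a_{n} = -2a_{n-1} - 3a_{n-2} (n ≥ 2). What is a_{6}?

53

The ordinary generating function has denominator 1 + 2y + 3y^2.
Iterating the recurrence: a_0,…,a_{6} = 1, 2, -7, 8, 5, -34, 53.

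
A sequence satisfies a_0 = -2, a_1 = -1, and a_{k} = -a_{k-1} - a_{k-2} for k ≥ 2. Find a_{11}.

3

The ordinary generating function has denominator 1 + t + t^2.
Iterating the recurrence: a_0,…,a_{11} = -2, -1, 3, -2, -1, 3, -2, -1, 3, -2, -1, 3.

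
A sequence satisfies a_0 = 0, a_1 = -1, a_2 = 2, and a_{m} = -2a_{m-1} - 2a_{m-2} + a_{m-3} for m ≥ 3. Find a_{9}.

-66

The ordinary generating function has denominator 1 + 2z + 2z^2 - z^3.
Iterating the recurrence: a_0,…,a_{9} = 0, -1, 2, -2, -1, 8, -16, 15, 10, -66.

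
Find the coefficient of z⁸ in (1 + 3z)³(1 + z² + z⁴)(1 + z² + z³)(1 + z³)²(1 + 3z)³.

(1 + 3z)³ has coefficients 1,9,27,27 for degrees 0…3.
(1 + z² + z⁴) has coefficients 1,0,1,0,1,0,0,0,0 for degrees 0…8.
Multiplying by (1 + z² + z³) gives running coefficients 1,0,2,1,2,1,1,1,0 for degrees 0…8.
Multiplying by (1 + z³)² gives running coefficients 1,0,2,3,2,5,4,5,4 for degrees 0…8.
Finally multiplying by (1 + 3z)³, the product of all factors after the first has coefficients 1,9,29,48,83,158,184,230,292 for degrees 0…8.
[z⁸] = 1·292 + 9·230 + 27·184 + 27·158 = 11596.

11596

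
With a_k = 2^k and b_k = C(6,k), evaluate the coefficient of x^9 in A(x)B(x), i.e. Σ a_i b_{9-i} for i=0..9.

5832

This is [x^9] in the product of the two ordinary generating functions.
Σ = 1·0 + 2·0 + 4·0 + 8·1 + 16·6 + 32·15 + 64·20 + 128·15 + 256·6 + 512·1 = 5832.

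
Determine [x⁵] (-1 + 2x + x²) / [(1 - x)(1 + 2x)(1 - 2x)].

Partial fractions give a closed form: a_n = (-2/3)·1^n + (-7/12)·(-2)^n + (1/4)·2^n.
At n = 5: a_5 = 26.

26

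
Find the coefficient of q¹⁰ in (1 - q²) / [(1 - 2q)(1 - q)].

1536

The denominator gives the recurrence a_n = 3a_(n−1) − 2a_(n−2) for n ≥ 3; the numerator fixes a_0 = 1, a_1 = 3, a_2 = 6.
Iterating: 1, 3, 6, 12, 24, 48, 96, 192, 384, 768, 1536, so a_10 = 1536.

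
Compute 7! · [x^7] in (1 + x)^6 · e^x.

The EGF product rule gives c_7 = Σ_{k_1+k_2=7} C(7; k_1,k_2) · ∏ g_i(k_i), where (1+x)^6 gives the falling factorial (6)_k; e^x gives (1)^k.
g_1(k) for k = 0…7: 1, 6, 30, 120, 360, 720, 720, 0.
g_2(k) for k = 0…7: 1, 1, 1, 1, 1, 1, 1, 1.
c_7 = Σ_k C(7,k)·g_1(k)·g_2(7−k) = 1·1·1 + 7·6·1 + 21·30·1 + 35·120·1 + 35·360·1 + 21·720·1 + 7·720·1 = 1 + 42 + 630 + 4200 + 12600 + 15120 + 5040 = 37633.

37633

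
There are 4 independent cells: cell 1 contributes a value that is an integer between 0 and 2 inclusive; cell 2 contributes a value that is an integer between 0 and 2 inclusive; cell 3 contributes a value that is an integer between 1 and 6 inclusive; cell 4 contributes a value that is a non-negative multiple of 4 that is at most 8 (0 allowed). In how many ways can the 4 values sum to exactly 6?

12

The generating function for the choices is (1 + q + q^2)·(1 + q + q^2)·(q + q^2 + q^3 + q^4 + q^5 + q^6)·(1 + q^4 + q^8); the count is [q^6].
(1 + q + q^2) has coefficients 1,1,1 for degrees 0…2.
(1 + q + q^2) has coefficients 1,1,1,0,0,0,0 for degrees 0…6.
Multiplying by (q + q^2 + q^3 + q^4 + q^5 + q^6) gives running coefficients 0,1,2,3,3,3,3 for degrees 0…6.
Finally multiplying by (1 + q^4 + q^8), the product of all factors after the first has coefficients 0,1,2,3,3,4,5 for degrees 0…6.
[q^6] = 1·5 + 1·4 + 1·3 = 12.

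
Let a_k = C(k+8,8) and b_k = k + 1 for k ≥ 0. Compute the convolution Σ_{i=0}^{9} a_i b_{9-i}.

The convolution is the t^9 coefficient of A(t)B(t).
Σ = 1·10 + 9·9 + 45·8 + 165·7 + 495·6 + 1287·5 + 3003·4 + 6435·3 + 12870·2 + 24310·1 = 92378.

92378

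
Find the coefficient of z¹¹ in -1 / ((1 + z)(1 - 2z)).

The denominator gives the recurrence a_n = a_(n−1) + 2a_(n−2) for n ≥ 2; the numerator fixes a_0 = -1, a_1 = -1.
Iterating: -1, -1, -3, -5, -11, -21, -43, -85, -171, -341, -683, -1365, so a_11 = -1365.

-1365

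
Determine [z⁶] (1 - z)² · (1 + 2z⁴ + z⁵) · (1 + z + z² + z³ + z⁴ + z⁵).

-2

(1 - z)² has coefficients 1,-2,1 for degrees 0…2.
(1 + 2z⁴ + z⁵) has coefficients 1,0,0,0,2,1,0 for degrees 0…6.
Finally multiplying by (1 + z + z² + z³ + z⁴ + z⁵), the product of all factors after the first has coefficients 1,1,1,1,3,4,3 for degrees 0…6.
[z⁶] = 1·3 − 2·4 + 1·3 = -2.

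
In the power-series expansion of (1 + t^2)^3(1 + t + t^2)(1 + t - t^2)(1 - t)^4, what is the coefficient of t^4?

-2

(1 + t^2)^3 has coefficients 1,0,3,0,3 for degrees 0…4.
(1 + t + t^2) has coefficients 1,1,1,0,0 for degrees 0…4.
Multiplying by (1 + t - t^2) gives running coefficients 1,2,1,0,-1 for degrees 0…4.
Finally multiplying by (1 - t)^4, the product of all factors after the first has coefficients 1,-2,-1,4,-2 for degrees 0…4.
[t^4] = 1·(-2) + 3·(-1) + 3·1 = -2.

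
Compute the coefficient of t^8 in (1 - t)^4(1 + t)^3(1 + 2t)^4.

-64

(1 - t)^4 has coefficients 1,-4,6,-4,1 for degrees 0…4.
(1 + t)^3 has coefficients 1,3,3,1,0,0,0,0,0 for degrees 0…8.
Finally multiplying by (1 + 2t)^4, the product of all factors after the first has coefficients 1,11,51,129,192,168,80,16,0 for degrees 0…8.
[t^8] = 1·0 − 4·16 + 6·80 − 4·168 + 1·192 = -64.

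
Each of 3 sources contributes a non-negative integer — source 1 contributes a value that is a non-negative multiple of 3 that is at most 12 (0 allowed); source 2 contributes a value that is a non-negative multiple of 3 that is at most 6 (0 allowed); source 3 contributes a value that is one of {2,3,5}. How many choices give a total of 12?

3

The generating function for the choices is (1 + t^3 + t^6 + t^9 + t^12)·(1 + t^3 + t^6)·(t^2 + t^3 + t^5); the count is [t^12].
(1 + t^3 + t^6 + t^9 + t^12) has coefficients 1,0,0,1,0,0,1,0,0,1,0,0,1 for degrees 0…12.
(1 + t^3 + t^6) has coefficients 1,0,0,1,0,0,1,0,0,0,0,0,0 for degrees 0…12.
Finally multiplying by (t^2 + t^3 + t^5), the product of all factors after the first has coefficients 0,0,1,1,0,2,1,0,2,1,0,1,0 for degrees 0…12.
[t^12] = 1·0 + 1·1 + 1·1 + 1·1 + 1·0 = 3.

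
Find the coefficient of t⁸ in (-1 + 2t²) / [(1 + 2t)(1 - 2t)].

-128

The denominator gives the recurrence a_n = 4a_(n−2) for n ≥ 3; the numerator fixes a_0 = -1, a_1 = 0, a_2 = -2.
Iterating: -1, 0, -2, 0, -8, 0, -32, 0, -128, so a_8 = -128.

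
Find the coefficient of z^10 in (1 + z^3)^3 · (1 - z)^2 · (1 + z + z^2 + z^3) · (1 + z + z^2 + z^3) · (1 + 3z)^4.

(1 + z^3)^3 has coefficients 1,0,0,3,0,0,3,0,0,1 for degrees 0…9.
(1 - z)^2 has coefficients 1,-2,1,0,0,0,0,0,0,0,0 for degrees 0…10.
Multiplying by (1 + z + z^2 + z^3) gives running coefficients 1,-1,0,0,-1,1,0,0,0,0,0 for degrees 0…10.
Multiplying by (1 + z + z^2 + z^3) gives running coefficients 1,0,0,0,-2,0,0,0,1,0,0 for degrees 0…10.
Finally multiplying by (1 + 3z)^4, the product of all factors after the first has coefficients 1,12,54,108,79,-24,-108,-216,-161,12,54 for degrees 0…10.
[z^10] = 1·54 + 3·(-216) + 3·79 + 1·12 = -345.

-345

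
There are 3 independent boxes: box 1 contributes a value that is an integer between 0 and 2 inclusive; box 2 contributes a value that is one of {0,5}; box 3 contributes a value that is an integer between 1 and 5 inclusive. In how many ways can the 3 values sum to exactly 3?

The generating function for the choices is (1 + z + z^2)·(1 + z^5)·(z + z^2 + z^3 + z^4 + z^5); the count is [z^3].
(1 + z + z^2) has coefficients 1,1,1 for degrees 0…2.
(1 + z^5) has coefficients 1,0,0,0 for degrees 0…3.
Finally multiplying by (z + z^2 + z^3 + z^4 + z^5), the product of all factors after the first has coefficients 0,1,1,1 for degrees 0…3.
[z^3] = 1·1 + 1·1 + 1·1 = 3.

3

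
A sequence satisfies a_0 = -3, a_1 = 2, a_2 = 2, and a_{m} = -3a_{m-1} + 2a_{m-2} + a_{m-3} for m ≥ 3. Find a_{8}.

3042

The ordinary generating function has denominator 1 + 3z - 2z^2 - z^3.
Iterating the recurrence: a_0,…,a_{8} = -3, 2, 2, -5, 21, -71, 250, -871, 3042.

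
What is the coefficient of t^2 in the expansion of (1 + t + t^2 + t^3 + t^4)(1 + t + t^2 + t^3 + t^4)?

(1 + t + t^2 + t^3 + t^4) has coefficients 1,1,1 for degrees 0…2.
(1 + t + t^2 + t^3 + t^4) has coefficients 1,1,1 for degrees 0…2.
[t^2] = 1·1 + 1·1 + 1·1 = 3.

3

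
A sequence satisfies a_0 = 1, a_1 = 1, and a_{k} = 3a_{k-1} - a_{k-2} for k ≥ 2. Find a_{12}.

The ordinary generating function has denominator 1 - 3x + x^2.
Iterating the recurrence: a_0,…,a_{12} = 1, 1, 2, 5, 13, 34, 89, 233, 610, 1597, 4181, 10946, 28657.

28657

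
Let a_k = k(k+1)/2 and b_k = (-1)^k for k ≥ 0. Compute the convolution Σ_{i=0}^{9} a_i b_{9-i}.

The convolution is the t^9 coefficient of A(t)B(t).
Σ = 0·(-1) + 1·1 + 3·(-1) + 6·1 + 10·(-1) + 15·1 + 21·(-1) + 28·1 + 36·(-1) + 45·1 = 25.

25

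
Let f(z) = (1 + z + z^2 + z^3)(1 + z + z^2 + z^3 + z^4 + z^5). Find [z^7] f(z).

2

(1 + z + z^2 + z^3) has coefficients 1,1,1,1 for degrees 0…3.
(1 + z + z^2 + z^3 + z^4 + z^5) has coefficients 1,1,1,1,1,1,0,0 for degrees 0…7.
[z^7] = 1·0 + 1·0 + 1·1 + 1·1 = 2.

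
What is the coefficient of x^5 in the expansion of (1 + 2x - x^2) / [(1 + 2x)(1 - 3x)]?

230

The denominator gives the recurrence a_n = a_(n−1) + 6a_(n−2) for n ≥ 3; the numerator fixes a_0 = 1, a_1 = 3, a_2 = 8.
Iterating: 1, 3, 8, 26, 74, 230, so a_5 = 230.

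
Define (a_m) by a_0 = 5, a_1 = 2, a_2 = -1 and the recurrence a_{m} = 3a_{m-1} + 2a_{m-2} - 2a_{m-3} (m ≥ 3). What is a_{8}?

-4585

The ordinary generating function has denominator 1 - 3y - 2y^2 + 2y^3.
Iterating the recurrence: a_0,…,a_{8} = 5, 2, -1, -9, -33, -115, -393, -1343, -4585.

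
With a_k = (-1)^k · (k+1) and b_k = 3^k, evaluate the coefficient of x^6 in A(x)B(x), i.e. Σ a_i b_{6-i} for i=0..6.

412

This is [x^6] in the product of the two ordinary generating functions.
Σ = 1·729 − 2·243 + 3·81 − 4·27 + 5·9 − 6·3 + 7·1 = 412.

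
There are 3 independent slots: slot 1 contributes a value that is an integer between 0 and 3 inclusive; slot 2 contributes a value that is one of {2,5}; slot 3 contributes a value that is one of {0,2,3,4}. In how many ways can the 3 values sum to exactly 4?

The generating function for the choices is (1 + z + z^2 + z^3)·(z^2 + z^5)·(1 + z^2 + z^3 + z^4); the count is [z^4].
(1 + z + z^2 + z^3) has coefficients 1,1,1,1 for degrees 0…3.
(z^2 + z^5) has coefficients 0,0,1,0,0 for degrees 0…4.
Finally multiplying by (1 + z^2 + z^3 + z^4), the product of all factors after the first has coefficients 0,0,1,0,1 for degrees 0…4.
[z^4] = 1·1 + 1·0 + 1·1 + 1·0 = 2.

2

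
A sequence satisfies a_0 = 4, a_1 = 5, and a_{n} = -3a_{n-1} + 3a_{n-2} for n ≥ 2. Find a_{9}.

The ordinary generating function has denominator 1 + 3x - 3x^2.
Iterating the recurrence: a_0,…,a_{9} = 4, 5, -3, 24, -81, 315, -1188, 4509, -17091, 64800.

64800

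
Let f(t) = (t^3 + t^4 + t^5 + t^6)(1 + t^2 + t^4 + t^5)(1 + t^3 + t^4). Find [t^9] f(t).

6

(t^3 + t^4 + t^5 + t^6) has coefficients 0,0,0,1,1,1,1 for degrees 0…6.
(1 + t^2 + t^4 + t^5) has coefficients 1,0,1,0,1,1,0,0,0,0 for degrees 0…9.
Finally multiplying by (1 + t^3 + t^4), the product of all factors after the first has coefficients 1,0,1,1,2,2,1,1,2,1 for degrees 0…9.
[t^9] = 1·1 + 1·2 + 1·2 + 1·1 = 6.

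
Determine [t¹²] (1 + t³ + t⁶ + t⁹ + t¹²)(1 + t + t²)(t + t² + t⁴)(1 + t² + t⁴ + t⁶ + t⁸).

15

(1 + t³ + t⁶ + t⁹ + t¹²) has coefficients 1,0,0,1,0,0,1,0,0,1,0,0,1 for degrees 0…12.
(1 + t + t²) has coefficients 1,1,1,0,0,0,0,0,0,0,0,0,0 for degrees 0…12.
Multiplying by (t + t² + t⁴) gives running coefficients 0,1,2,2,2,1,1,0,0,0,0,0,0 for degrees 0…12.
Finally multiplying by (1 + t² + t⁴ + t⁶ + t⁸), the product of all factors after the first has coefficients 0,1,2,3,4,4,5,4,5,4,5,3,3 for degrees 0…12.
[t¹²] = 1·3 + 1·4 + 1·5 + 1·3 + 1·0 = 15.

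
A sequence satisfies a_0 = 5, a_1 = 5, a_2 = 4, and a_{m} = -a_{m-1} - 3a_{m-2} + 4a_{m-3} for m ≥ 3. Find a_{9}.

-251

The ordinary generating function has denominator 1 + q + 3q^2 - 4q^3.
Iterating the recurrence: a_0,…,a_{9} = 5, 5, 4, 1, 7, 6, -23, 33, 60, -251.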